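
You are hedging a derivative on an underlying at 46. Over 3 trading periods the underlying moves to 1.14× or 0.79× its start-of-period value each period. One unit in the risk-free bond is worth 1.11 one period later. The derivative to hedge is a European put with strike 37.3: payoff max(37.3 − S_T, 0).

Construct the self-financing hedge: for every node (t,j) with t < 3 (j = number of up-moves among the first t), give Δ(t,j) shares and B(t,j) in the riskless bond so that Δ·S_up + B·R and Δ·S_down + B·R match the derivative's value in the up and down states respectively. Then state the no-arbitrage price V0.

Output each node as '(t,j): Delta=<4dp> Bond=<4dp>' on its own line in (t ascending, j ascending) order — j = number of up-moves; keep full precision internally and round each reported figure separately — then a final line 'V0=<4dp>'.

(0,0): Delta=-0.0398 Bond=1.9071
(1,0): Delta=-0.3571 Bond=13.6458
(1,1): Delta=-0.0192 Bond=1.0360
(2,0): Delta=-1.0000 Bond=33.6036
(2,1): Delta=-0.3153 Bond=13.4165
(2,2): Delta=0.0000 Bond=0.0000
V0=0.0741

Under the risk-neutral measure, an up-move has probability p* = (R−d)/(u−d) = 0.9143 and values discount at R = 1.11.
Payoff layer (t=3): V(3,0)=14.6202, V(3,1)=4.5722, V(3,2)=0.0000, V(3,3)=0.0000
Node (2,0) S=28.7086: V=(p*·4.5722+(1−p*)·14.6202)/1.11=4.8950; Δ=(4.5722−14.6202)/(32.7278−22.6798)=-1.0000; B=V−Δ·S=33.6036
Node (2,1) S=41.4276: V=(p*·0.0000+(1−p*)·4.5722)/1.11=0.3531; Δ=(0.0000−4.5722)/(47.2275−32.7278)=-0.3153; B=V−Δ·S=13.4165
Node (2,2) S=59.7816: V=(p*·0.0000+(1−p*)·0.0000)/1.11=0.0000; Δ=(0.0000−0.0000)/(68.1510−47.2275)=0.0000; B=V−Δ·S=0.0000
Node (1,0) S=36.3400: V=(p*·0.3531+(1−p*)·4.8950)/1.11=0.6688; Δ=(0.3531−4.8950)/(41.4276−28.7086)=-0.3571; B=V−Δ·S=13.6458
Node (1,1) S=52.4400: V=(p*·0.0000+(1−p*)·0.3531)/1.11=0.0273; Δ=(0.0000−0.3531)/(59.7816−41.4276)=-0.0192; B=V−Δ·S=1.0360
Node (0,0) S=46.0000: V=(p*·0.0273+(1−p*)·0.6688)/1.11=0.0741; Δ=(0.0273−0.6688)/(52.4400−36.3400)=-0.0398; B=V−Δ·S=1.9071
Each (Δ,B) replicates both successor values, so the strategy is self-financing and V0 is arbitrage-free.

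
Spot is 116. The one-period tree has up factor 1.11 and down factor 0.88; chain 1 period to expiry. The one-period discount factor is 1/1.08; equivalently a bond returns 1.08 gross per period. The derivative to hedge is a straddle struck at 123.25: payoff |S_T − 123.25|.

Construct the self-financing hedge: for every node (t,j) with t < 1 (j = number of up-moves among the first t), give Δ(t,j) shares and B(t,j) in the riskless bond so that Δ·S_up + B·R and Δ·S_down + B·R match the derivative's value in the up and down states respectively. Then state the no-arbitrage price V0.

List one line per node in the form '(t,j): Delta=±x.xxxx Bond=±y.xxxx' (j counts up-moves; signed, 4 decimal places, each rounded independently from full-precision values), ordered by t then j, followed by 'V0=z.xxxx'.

Risk-neutral probability p* = (R−d)/(u−d) = (1.08−0.88)/(1.11−0.88) = 0.8696.
Terminal payoffs: V(1,0)=21.1700, V(1,1)=5.5100
Node (0,0) S=116.0000: V=(p*·5.5100+(1−p*)·21.1700)/1.08=6.9932; Δ=(5.5100−21.1700)/(128.7600−102.0800)=-0.5870; B=V−Δ·S=75.0801
Each (Δ,B) replicates both successor values, so the strategy is self-financing and V0 is arbitrage-free.

(0,0): Delta=-0.5870 Bond=75.0801
V0=6.9932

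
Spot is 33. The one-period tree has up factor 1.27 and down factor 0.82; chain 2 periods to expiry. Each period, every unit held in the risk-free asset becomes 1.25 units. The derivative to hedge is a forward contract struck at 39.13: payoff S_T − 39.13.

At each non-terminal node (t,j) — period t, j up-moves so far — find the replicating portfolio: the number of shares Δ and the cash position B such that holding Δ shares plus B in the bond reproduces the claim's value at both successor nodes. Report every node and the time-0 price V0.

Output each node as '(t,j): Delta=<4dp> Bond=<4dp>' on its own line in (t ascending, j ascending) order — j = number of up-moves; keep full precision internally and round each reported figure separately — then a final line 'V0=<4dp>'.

(0,0): Delta=1.0000 Bond=-25.0432
(1,0): Delta=1.0000 Bond=-31.3040
(1,1): Delta=1.0000 Bond=-31.3040
V0=7.9568

No-arbitrage ⇒ martingale measure with p* = (R−d)/(u−d) = 0.9556.
Terminal values V(2,·): V(2,0)=-16.9408, V(2,1)=-4.7638, V(2,2)=14.0957
Node (1,0) S=27.0600: V=(p*·-4.7638+(1−p*)·-16.9408)/1.25=-4.2440; Δ=(-4.7638−-16.9408)/(34.3662−22.1892)=1.0000; B=V−Δ·S=-31.3040
Node (1,1) S=41.9100: V=(p*·14.0957+(1−p*)·-4.7638)/1.25=10.6060; Δ=(14.0957−-4.7638)/(53.2257−34.3662)=1.0000; B=V−Δ·S=-31.3040
Node (0,0) S=33.0000: V=(p*·10.6060+(1−p*)·-4.2440)/1.25=7.9568; Δ=(10.6060−-4.2440)/(41.9100−27.0600)=1.0000; B=V−Δ·S=-25.0432
Root portfolio cost Δ·33+B reproduces V0=7.9568.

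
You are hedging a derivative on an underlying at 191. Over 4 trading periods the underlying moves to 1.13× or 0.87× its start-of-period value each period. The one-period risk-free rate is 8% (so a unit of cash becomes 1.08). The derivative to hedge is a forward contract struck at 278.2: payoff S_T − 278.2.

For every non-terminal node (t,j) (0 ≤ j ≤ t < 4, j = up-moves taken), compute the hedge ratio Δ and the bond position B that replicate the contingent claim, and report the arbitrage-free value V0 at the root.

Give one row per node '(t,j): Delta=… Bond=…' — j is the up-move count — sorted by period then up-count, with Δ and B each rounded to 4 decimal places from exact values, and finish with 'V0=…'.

Risk-neutral probability p* = (R−d)/(u−d) = (1.08−0.87)/(1.13−0.87) = 0.8077.
Terminal payoffs: V(4,0)=-168.7766, V(4,1)=-136.0753, V(4,2)=-93.6012, V(4,3)=-38.4338, V(4,4)=33.2205
(3,0): S=125.7741. Δ = (V_up−V_dn)/(S_up−S_dn) = (-136.0753−-168.7766)/(142.1247−109.4234) = 1.0000. V = [p*·-136.0753 + (1−p*)·-168.7766]/1.08 = -131.8185. B = V − Δ·S = -257.5926.
(3,1): S=163.3617. Δ = (V_up−V_dn)/(S_up−S_dn) = (-93.6012−-136.0753)/(184.5988−142.1247) = 1.0000. V = [p*·-93.6012 + (1−p*)·-136.0753]/1.08 = -94.2309. B = V − Δ·S = -257.5926.
(3,2): S=212.1825. Δ = (V_up−V_dn)/(S_up−S_dn) = (-38.4338−-93.6012)/(239.7662−184.5988) = 1.0000. V = [p*·-38.4338 + (1−p*)·-93.6012]/1.08 = -45.4101. B = V − Δ·S = -257.5926.
(3,3): S=275.5933. Δ = (V_up−V_dn)/(S_up−S_dn) = (33.2205−-38.4338)/(311.4205−239.7662) = 1.0000. V = [p*·33.2205 + (1−p*)·-38.4338]/1.08 = 18.0007. B = V − Δ·S = -257.5926.
(2,0): S=144.5679. Δ = (V_up−V_dn)/(S_up−S_dn) = (-94.2309−-131.8185)/(163.3617−125.7741) = 1.0000. V = [p*·-94.2309 + (1−p*)·-131.8185]/1.08 = -93.9438. B = V − Δ·S = -238.5117.
(2,1): S=187.7721. Δ = (V_up−V_dn)/(S_up−S_dn) = (-45.4101−-94.2309)/(212.1825−163.3617) = 1.0000. V = [p*·-45.4101 + (1−p*)·-94.2309]/1.08 = -50.7396. B = V − Δ·S = -238.5117.
(2,2): S=243.8879. Δ = (V_up−V_dn)/(S_up−S_dn) = (18.0007−-45.4101)/(275.5933−212.1825) = 1.0000. V = [p*·18.0007 + (1−p*)·-45.4101]/1.08 = 5.3762. B = V − Δ·S = -238.5117.
(1,0): S=166.1700. Δ = (V_up−V_dn)/(S_up−S_dn) = (-50.7396−-93.9438)/(187.7721−144.5679) = 1.0000. V = [p*·-50.7396 + (1−p*)·-93.9438]/1.08 = -54.6741. B = V − Δ·S = -220.8441.
(1,1): S=215.8300. Δ = (V_up−V_dn)/(S_up−S_dn) = (5.3762−-50.7396)/(243.8879−187.7721) = 1.0000. V = [p*·5.3762 + (1−p*)·-50.7396]/1.08 = -5.0141. B = V − Δ·S = -220.8441.
(0,0): S=191.0000. Δ = (V_up−V_dn)/(S_up−S_dn) = (-5.0141−-54.6741)/(215.8300−166.1700) = 1.0000. V = [p*·-5.0141 + (1−p*)·-54.6741]/1.08 = -13.4853. B = V − Δ·S = -204.4853.
Check: Δ(0,0)·S0 + B(0,0) = -13.4853 = V0.

(0,0): Delta=1.0000 Bond=-204.4853
(1,0): Delta=1.0000 Bond=-220.8441
(1,1): Delta=1.0000 Bond=-220.8441
(2,0): Delta=1.0000 Bond=-238.5117
(2,1): Delta=1.0000 Bond=-238.5117
(2,2): Delta=1.0000 Bond=-238.5117
(3,0): Delta=1.0000 Bond=-257.5926
(3,1): Delta=1.0000 Bond=-257.5926
(3,2): Delta=1.0000 Bond=-257.5926
(3,3): Delta=1.0000 Bond=-257.5926
V0=-13.4853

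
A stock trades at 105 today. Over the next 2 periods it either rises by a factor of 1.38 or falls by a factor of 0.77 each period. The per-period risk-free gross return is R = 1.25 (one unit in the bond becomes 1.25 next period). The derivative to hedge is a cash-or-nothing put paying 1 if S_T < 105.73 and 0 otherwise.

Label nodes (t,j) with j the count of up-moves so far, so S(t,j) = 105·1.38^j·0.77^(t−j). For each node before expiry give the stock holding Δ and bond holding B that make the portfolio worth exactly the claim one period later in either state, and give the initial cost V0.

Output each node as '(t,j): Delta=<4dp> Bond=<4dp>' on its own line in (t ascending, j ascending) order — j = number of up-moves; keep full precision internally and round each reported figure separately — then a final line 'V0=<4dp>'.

Since d<R<u, set p* = (R−d)/(u−d) = 0.7869; price each node as the discounted p*-expectation of its children.
At expiry t=2: V(2,0)=1.0000, V(2,1)=0.0000, V(2,2)=0.0000
(1,0): S=80.8500. Δ = (V_up−V_dn)/(S_up−S_dn) = (0.0000−1.0000)/(111.5730−62.2545) = -0.0203. V = [p*·0.0000 + (1−p*)·1.0000]/1.25 = 0.1705. B = V − Δ·S = 1.8098.
(1,1): S=144.9000. Δ = (V_up−V_dn)/(S_up−S_dn) = (0.0000−0.0000)/(199.9620−111.5730) = 0.0000. V = [p*·0.0000 + (1−p*)·0.0000]/1.25 = 0.0000. B = V − Δ·S = 0.0000.
(0,0): S=105.0000. Δ = (V_up−V_dn)/(S_up−S_dn) = (0.0000−0.1705)/(144.9000−80.8500) = -0.0027. V = [p*·0.0000 + (1−p*)·0.1705]/1.25 = 0.0291. B = V − Δ·S = 0.3086.
Check: Δ(0,0)·S0 + B(0,0) = 0.0291 = V0.

(0,0): Delta=-0.0027 Bond=0.3086
(1,0): Delta=-0.0203 Bond=1.8098
(1,1): Delta=0.0000 Bond=0.0000
V0=0.0291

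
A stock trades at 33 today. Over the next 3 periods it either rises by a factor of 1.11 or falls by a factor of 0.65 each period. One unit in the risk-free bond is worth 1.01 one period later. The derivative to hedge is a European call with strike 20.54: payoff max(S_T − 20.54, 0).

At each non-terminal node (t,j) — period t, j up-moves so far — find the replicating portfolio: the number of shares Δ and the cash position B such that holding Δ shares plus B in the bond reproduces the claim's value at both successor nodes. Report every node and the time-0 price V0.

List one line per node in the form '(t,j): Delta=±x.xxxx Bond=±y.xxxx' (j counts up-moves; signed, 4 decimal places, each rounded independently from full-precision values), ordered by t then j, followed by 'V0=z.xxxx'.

(0,0): Delta=0.8692 Bond=-14.9583
(1,0): Delta=0.4624 Bond=-6.3836
(1,1): Delta=0.9353 Bond=-17.5313
(2,0): Delta=0.0000 Bond=0.0000
(2,1): Delta=0.5377 Bond=-8.2384
(2,2): Delta=1.0000 Bond=-20.3366
V0=13.7239

Risk-neutral probability p* = (R−d)/(u−d) = (1.01−0.65)/(1.11−0.65) = 0.7826.
Terminal values V(3,·): V(3,0)=0.0000, V(3,1)=0.0000, V(3,2)=5.8885, V(3,3)=24.5918
Node (2,0) S=13.9425: V=(p*·0.0000+(1−p*)·0.0000)/1.01=0.0000; Δ=(0.0000−0.0000)/(15.4762−9.0626)=0.0000; B=V−Δ·S=0.0000
Node (2,1) S=23.8095: V=(p*·5.8885+(1−p*)·0.0000)/1.01=4.5628; Δ=(5.8885−0.0000)/(26.4285−15.4762)=0.5377; B=V−Δ·S=-8.2384
Node (2,2) S=40.6593: V=(p*·24.5918+(1−p*)·5.8885)/1.01=20.3227; Δ=(24.5918−5.8885)/(45.1318−26.4285)=1.0000; B=V−Δ·S=-20.3366
Node (1,0) S=21.4500: V=(p*·4.5628+(1−p*)·0.0000)/1.01=3.5355; Δ=(4.5628−0.0000)/(23.8095−13.9425)=0.4624; B=V−Δ·S=-6.3836
Node (1,1) S=36.6300: V=(p*·20.3227+(1−p*)·4.5628)/1.01=16.7293; Δ=(20.3227−4.5628)/(40.6593−23.8095)=0.9353; B=V−Δ·S=-17.5313
Node (0,0) S=33.0000: V=(p*·16.7293+(1−p*)·3.5355)/1.01=13.7239; Δ=(16.7293−3.5355)/(36.6300−21.4500)=0.8692; B=V−Δ·S=-14.9583
The time-0 hedge costs 13.7239, which is the no-arbitrage price.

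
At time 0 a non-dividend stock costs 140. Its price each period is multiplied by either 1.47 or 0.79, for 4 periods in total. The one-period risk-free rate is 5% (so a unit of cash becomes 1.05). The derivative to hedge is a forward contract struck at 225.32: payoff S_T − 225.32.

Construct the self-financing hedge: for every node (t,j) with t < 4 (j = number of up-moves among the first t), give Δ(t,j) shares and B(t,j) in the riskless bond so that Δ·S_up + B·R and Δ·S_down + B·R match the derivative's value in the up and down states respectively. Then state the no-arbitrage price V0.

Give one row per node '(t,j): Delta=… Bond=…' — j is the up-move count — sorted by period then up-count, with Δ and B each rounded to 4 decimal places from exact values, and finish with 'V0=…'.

Under the risk-neutral measure, an up-move has probability p* = (R−d)/(u−d) = 0.3824 and values discount at R = 1.05.
Terminal values V(4,·): V(4,0)=-170.7899, V(4,1)=-123.8526, V(4,2)=-36.5135, V(4,3)=126.0034, V(4,4)=428.4084
  t=3,j=0: stock 69.0255 → up 101.4674 (V=-123.8526), down 54.5301 (V=-170.7899). Price -145.5650; hedge Δ=1.0000, bond B=-214.5905.
  t=3,j=1: stock 128.4398 → up 188.8065 (V=-36.5135), down 101.4674 (V=-123.8526). Price -86.1507; hedge Δ=1.0000, bond B=-214.5905.
  t=3,j=2: stock 238.9955 → up 351.3234 (V=126.0034), down 188.8065 (V=-36.5135). Price 24.4051; hedge Δ=1.0000, bond B=-214.5905.
  t=3,j=3: stock 444.7132 → up 653.7284 (V=428.4084), down 351.3234 (V=126.0034). Price 230.1227; hedge Δ=1.0000, bond B=-214.5905.
  t=2,j=0: stock 87.3740 → up 128.4398 (V=-86.1507), down 69.0255 (V=-145.5650). Price -116.9979; hedge Δ=1.0000, bond B=-204.3719.
  t=2,j=1: stock 162.5820 → up 238.9955 (V=24.4051), down 128.4398 (V=-86.1507). Price -41.7899; hedge Δ=1.0000, bond B=-204.3719.
  t=2,j=2: stock 302.5260 → up 444.7132 (V=230.1227), down 238.9955 (V=24.4051). Price 98.1541; hedge Δ=1.0000, bond B=-204.3719.
  t=1,j=0: stock 110.6000 → up 162.5820 (V=-41.7899), down 87.3740 (V=-116.9979). Price -84.0399; hedge Δ=1.0000, bond B=-194.6399.
  t=1,j=1: stock 205.8000 → up 302.5260 (V=98.1541), down 162.5820 (V=-41.7899). Price 11.1601; hedge Δ=1.0000, bond B=-194.6399.
  t=0,j=0: stock 140.0000 → up 205.8000 (V=11.1601), down 110.6000 (V=-84.0399). Price -45.3713; hedge Δ=1.0000, bond B=-185.3713.
Check: Δ(0,0)·S0 + B(0,0) = -45.3713 = V0.

(0,0): Delta=1.0000 Bond=-185.3713
(1,0): Delta=1.0000 Bond=-194.6399
(1,1): Delta=1.0000 Bond=-194.6399
(2,0): Delta=1.0000 Bond=-204.3719
(2,1): Delta=1.0000 Bond=-204.3719
(2,2): Delta=1.0000 Bond=-204.3719
(3,0): Delta=1.0000 Bond=-214.5905
(3,1): Delta=1.0000 Bond=-214.5905
(3,2): Delta=1.0000 Bond=-214.5905
(3,3): Delta=1.0000 Bond=-214.5905
V0=-45.3713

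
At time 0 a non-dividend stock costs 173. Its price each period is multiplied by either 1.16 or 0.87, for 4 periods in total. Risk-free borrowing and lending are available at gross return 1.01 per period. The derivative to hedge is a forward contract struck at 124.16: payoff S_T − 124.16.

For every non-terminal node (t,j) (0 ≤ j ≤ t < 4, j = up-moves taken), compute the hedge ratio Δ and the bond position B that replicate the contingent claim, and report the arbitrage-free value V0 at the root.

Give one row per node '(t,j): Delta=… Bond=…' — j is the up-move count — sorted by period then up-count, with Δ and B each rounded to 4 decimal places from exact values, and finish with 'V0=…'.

Under the risk-neutral measure, an up-move has probability p* = (R−d)/(u−d) = 0.4828 and values discount at R = 1.01.
Payoff layer (t=4): V(4,0)=-25.0487, V(4,1)=7.9884, V(4,2)=52.0378, V(4,3)=110.7705, V(4,4)=189.0806
Node (3,0) S=113.9210: V=(p*·7.9884+(1−p*)·-25.0487)/1.01=-9.0097; Δ=(7.9884−-25.0487)/(132.1484−99.1113)=1.0000; B=V−Δ·S=-122.9307
Node (3,1) S=151.8947: V=(p*·52.0378+(1−p*)·7.9884)/1.01=28.9640; Δ=(52.0378−7.9884)/(176.1978−132.1484)=1.0000; B=V−Δ·S=-122.9307
Node (3,2) S=202.5263: V=(p*·110.7705+(1−p*)·52.0378)/1.01=79.5956; Δ=(110.7705−52.0378)/(234.9305−176.1978)=1.0000; B=V−Δ·S=-122.9307
Node (3,3) S=270.0350: V=(p*·189.0806+(1−p*)·110.7705)/1.01=147.1043; Δ=(189.0806−110.7705)/(313.2406−234.9305)=1.0000; B=V−Δ·S=-122.9307
Node (2,0) S=130.9437: V=(p*·28.9640+(1−p*)·-9.0097)/1.01=9.2301; Δ=(28.9640−-9.0097)/(151.8947−113.9210)=1.0000; B=V−Δ·S=-121.7136
Node (2,1) S=174.5916: V=(p*·79.5956+(1−p*)·28.9640)/1.01=52.8780; Δ=(79.5956−28.9640)/(202.5263−151.8947)=1.0000; B=V−Δ·S=-121.7136
Node (2,2) S=232.7888: V=(p*·147.1043+(1−p*)·79.5956)/1.01=111.0752; Δ=(147.1043−79.5956)/(270.0350−202.5263)=1.0000; B=V−Δ·S=-121.7136
Node (1,0) S=150.5100: V=(p*·52.8780+(1−p*)·9.2301)/1.01=30.0015; Δ=(52.8780−9.2301)/(174.5916−130.9437)=1.0000; B=V−Δ·S=-120.5085
Node (1,1) S=200.6800: V=(p*·111.0752+(1−p*)·52.8780)/1.01=80.1715; Δ=(111.0752−52.8780)/(232.7888−174.5916)=1.0000; B=V−Δ·S=-120.5085
Node (0,0) S=173.0000: V=(p*·80.1715+(1−p*)·30.0015)/1.01=53.6847; Δ=(80.1715−30.0015)/(200.6800−150.5100)=1.0000; B=V−Δ·S=-119.3153
Check: Δ(0,0)·S0 + B(0,0) = 53.6847 = V0.

(0,0): Delta=1.0000 Bond=-119.3153
(1,0): Delta=1.0000 Bond=-120.5085
(1,1): Delta=1.0000 Bond=-120.5085
(2,0): Delta=1.0000 Bond=-121.7136
(2,1): Delta=1.0000 Bond=-121.7136
(2,2): Delta=1.0000 Bond=-121.7136
(3,0): Delta=1.0000 Bond=-122.9307
(3,1): Delta=1.0000 Bond=-122.9307
(3,2): Delta=1.0000 Bond=-122.9307
(3,3): Delta=1.0000 Bond=-122.9307
V0=53.6847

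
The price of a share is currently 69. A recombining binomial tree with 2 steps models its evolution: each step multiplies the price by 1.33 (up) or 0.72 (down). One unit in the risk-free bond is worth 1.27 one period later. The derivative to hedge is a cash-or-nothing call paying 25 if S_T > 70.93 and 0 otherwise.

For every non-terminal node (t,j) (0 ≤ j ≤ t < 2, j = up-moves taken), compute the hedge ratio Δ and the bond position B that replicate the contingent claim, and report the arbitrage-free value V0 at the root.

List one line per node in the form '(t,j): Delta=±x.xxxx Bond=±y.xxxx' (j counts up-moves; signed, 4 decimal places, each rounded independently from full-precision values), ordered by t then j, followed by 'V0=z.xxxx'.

The replicating-portfolio and risk-neutral prices coincide; use p* = (1.27−0.72)/(1.33−0.72) = 0.9016 for the latter.
Terminal values V(2,·): V(2,0)=0.0000, V(2,1)=0.0000, V(2,2)=25.0000
Node (1,0) S=49.6800: V=(p*·0.0000+(1−p*)·0.0000)/1.27=0.0000; Δ=(0.0000−0.0000)/(66.0744−35.7696)=0.0000; B=V−Δ·S=0.0000
Node (1,1) S=91.7700: V=(p*·25.0000+(1−p*)·0.0000)/1.27=17.7488; Δ=(25.0000−0.0000)/(122.0541−66.0744)=0.4466; B=V−Δ·S=-23.2348
Node (0,0) S=69.0000: V=(p*·17.7488+(1−p*)·0.0000)/1.27=12.6008; Δ=(17.7488−0.0000)/(91.7700−49.6800)=0.4217; B=V−Δ·S=-16.4956
Self-financing check: at every node Δ·S+B equals the discounted successor values.

(0,0): Delta=0.4217 Bond=-16.4956
(1,0): Delta=0.0000 Bond=0.0000
(1,1): Delta=0.4466 Bond=-23.2348
V0=12.6008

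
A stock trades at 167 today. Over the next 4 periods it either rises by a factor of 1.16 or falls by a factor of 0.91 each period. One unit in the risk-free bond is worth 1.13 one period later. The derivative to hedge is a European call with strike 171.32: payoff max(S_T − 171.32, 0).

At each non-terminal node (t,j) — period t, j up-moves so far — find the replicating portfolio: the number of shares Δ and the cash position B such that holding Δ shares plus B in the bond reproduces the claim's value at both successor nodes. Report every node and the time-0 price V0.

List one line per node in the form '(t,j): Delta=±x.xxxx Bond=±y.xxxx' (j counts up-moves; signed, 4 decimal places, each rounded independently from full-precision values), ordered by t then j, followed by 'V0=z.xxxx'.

Since d<R<u, set p* = (R−d)/(u−d) = 0.8800; price each node as the discounted p*-expectation of its children.
At expiry t=4: V(4,0)=0.0000, V(4,1)=0.0000, V(4,2)=14.7667, V(4,3)=65.8894, V(4,4)=131.0568
  t=3,j=0: stock 125.8464 → up 145.9818 (V=0.0000), down 114.5202 (V=0.0000). Price 0.0000; hedge Δ=0.0000, bond B=0.0000.
  t=3,j=1: stock 160.4195 → up 186.0867 (V=14.7667), down 145.9818 (V=0.0000). Price 11.4997; hedge Δ=0.3682, bond B=-47.5669.
  t=3,j=2: stock 204.4908 → up 237.2094 (V=65.8894), down 186.0867 (V=14.7667). Price 52.8802; hedge Δ=1.0000, bond B=-151.6106.
  t=3,j=3: stock 260.6696 → up 302.3768 (V=131.0568), down 237.2094 (V=65.8894). Price 109.0590; hedge Δ=1.0000, bond B=-151.6106.
  t=2,j=0: stock 138.2927 → up 160.4195 (V=11.4997), down 125.8464 (V=0.0000). Price 8.9555; hedge Δ=0.3326, bond B=-37.0433.
  t=2,j=1: stock 176.2852 → up 204.4908 (V=52.8802), down 160.4195 (V=11.4997). Price 42.4023; hedge Δ=0.9389, bond B=-123.1198.
  t=2,j=2: stock 224.7152 → up 260.6696 (V=109.0590), down 204.4908 (V=52.8802). Price 90.5465; hedge Δ=1.0000, bond B=-134.1687.
  t=1,j=0: stock 151.9700 → up 176.2852 (V=42.4023), down 138.2927 (V=8.9555). Price 33.9723; hedge Δ=0.8804, bond B=-99.8147.
  t=1,j=1: stock 193.7200 → up 224.7152 (V=90.5465), down 176.2852 (V=42.4023). Price 75.0170; hedge Δ=0.9941, bond B=-117.5600.
  t=0,j=0: stock 167.0000 → up 193.7200 (V=75.0170), down 151.9700 (V=33.9723). Price 62.0280; hedge Δ=0.9831, bond B=-102.1510.
Each (Δ,B) replicates both successor values, so the strategy is self-financing and V0 is arbitrage-free.

(0,0): Delta=0.9831 Bond=-102.1510
(1,0): Delta=0.8804 Bond=-99.8147
(1,1): Delta=0.9941 Bond=-117.5600
(2,0): Delta=0.3326 Bond=-37.0433
(2,1): Delta=0.9389 Bond=-123.1198
(2,2): Delta=1.0000 Bond=-134.1687
(3,0): Delta=0.0000 Bond=0.0000
(3,1): Delta=0.3682 Bond=-47.5669
(3,2): Delta=1.0000 Bond=-151.6106
(3,3): Delta=1.0000 Bond=-151.6106
V0=62.0280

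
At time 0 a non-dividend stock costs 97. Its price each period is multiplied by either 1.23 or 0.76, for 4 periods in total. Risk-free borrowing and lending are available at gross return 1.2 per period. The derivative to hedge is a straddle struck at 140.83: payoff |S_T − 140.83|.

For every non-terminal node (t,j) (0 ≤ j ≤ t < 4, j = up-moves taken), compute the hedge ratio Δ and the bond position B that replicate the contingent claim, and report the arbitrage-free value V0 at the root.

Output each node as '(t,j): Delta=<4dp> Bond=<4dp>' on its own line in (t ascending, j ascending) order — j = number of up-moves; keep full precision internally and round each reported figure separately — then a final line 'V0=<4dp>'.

(0,0): Delta=0.6912 Bond=-35.9777
(1,0): Delta=-1.0000 Bond=81.4988
(1,1): Delta=0.7624 Bond=-51.6736
(2,0): Delta=-1.0000 Bond=97.7986
(2,1): Delta=-1.0000 Bond=97.7986
(2,2): Delta=0.8367 Bond=-72.9043
(3,0): Delta=-1.0000 Bond=117.3583
(3,1): Delta=-1.0000 Bond=117.3583
(3,2): Delta=-1.0000 Bond=117.3583
(3,3): Delta=0.9140 Bond=-101.4517
V0=31.0645

No-arbitrage ⇒ martingale measure with p* = (R−d)/(u−d) = 0.9362.
Payoff layer (t=4): V(4,0)=108.4687, V(4,1)=88.4558, V(4,2)=56.0664, V(4,3)=3.6469, V(4,4)=81.1900
(3,0): S=42.5807. Δ = (V_up−V_dn)/(S_up−S_dn) = (88.4558−108.4687)/(52.3742−32.3613) = -1.0000. V = [p*·88.4558 + (1−p*)·108.4687]/1.2 = 74.7777. B = V − Δ·S = 117.3583.
(3,1): S=68.9135. Δ = (V_up−V_dn)/(S_up−S_dn) = (56.0664−88.4558)/(84.7636−52.3742) = -1.0000. V = [p*·56.0664 + (1−p*)·88.4558]/1.2 = 48.4449. B = V − Δ·S = 117.3583.
(3,2): S=111.5310. Δ = (V_up−V_dn)/(S_up−S_dn) = (3.6469−56.0664)/(137.1831−84.7636) = -1.0000. V = [p*·3.6469 + (1−p*)·56.0664]/1.2 = 5.8273. B = V − Δ·S = 117.3583.
(3,3): S=180.5041. Δ = (V_up−V_dn)/(S_up−S_dn) = (81.1900−3.6469)/(222.0200−137.1831) = 0.9140. V = [p*·81.1900 + (1−p*)·3.6469]/1.2 = 63.5337. B = V − Δ·S = -101.4517.
(2,0): S=56.0272. Δ = (V_up−V_dn)/(S_up−S_dn) = (48.4449−74.7777)/(68.9135−42.5807) = -1.0000. V = [p*·48.4449 + (1−p*)·74.7777]/1.2 = 41.7714. B = V − Δ·S = 97.7986.
(2,1): S=90.6756. Δ = (V_up−V_dn)/(S_up−S_dn) = (5.8273−48.4449)/(111.5310−68.9135) = -1.0000. V = [p*·5.8273 + (1−p*)·48.4449]/1.2 = 7.1230. B = V − Δ·S = 97.7986.
(2,2): S=146.7513. Δ = (V_up−V_dn)/(S_up−S_dn) = (63.5337−5.8273)/(180.5041−111.5310) = 0.8367. V = [p*·63.5337 + (1−p*)·5.8273]/1.2 = 49.8753. B = V − Δ·S = -72.9043.
(1,0): S=73.7200. Δ = (V_up−V_dn)/(S_up−S_dn) = (7.1230−41.7714)/(90.6756−56.0272) = -1.0000. V = [p*·7.1230 + (1−p*)·41.7714]/1.2 = 7.7788. B = V − Δ·S = 81.4988.
(1,1): S=119.3100. Δ = (V_up−V_dn)/(S_up−S_dn) = (49.8753−7.1230)/(146.7513−90.6756) = 0.7624. V = [p*·49.8753 + (1−p*)·7.1230]/1.2 = 39.2887. B = V − Δ·S = -51.6736.
(0,0): S=97.0000. Δ = (V_up−V_dn)/(S_up−S_dn) = (39.2887−7.7788)/(119.3100−73.7200) = 0.6912. V = [p*·39.2887 + (1−p*)·7.7788]/1.2 = 31.0645. B = V − Δ·S = -35.9777.
The time-0 hedge costs 31.0645, which is the no-arbitrage price.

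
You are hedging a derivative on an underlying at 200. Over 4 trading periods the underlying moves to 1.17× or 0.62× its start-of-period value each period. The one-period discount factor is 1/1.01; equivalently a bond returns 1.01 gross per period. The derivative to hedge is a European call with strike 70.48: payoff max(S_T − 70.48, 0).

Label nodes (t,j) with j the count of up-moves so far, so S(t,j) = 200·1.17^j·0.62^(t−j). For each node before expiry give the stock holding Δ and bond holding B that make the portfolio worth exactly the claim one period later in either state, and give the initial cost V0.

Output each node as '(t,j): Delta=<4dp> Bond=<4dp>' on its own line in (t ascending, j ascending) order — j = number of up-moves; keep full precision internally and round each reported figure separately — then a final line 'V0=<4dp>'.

(0,0): Delta=0.9709 Bond=-60.6484
(1,0): Delta=0.8809 Bond=-50.0867
(1,1): Delta=0.9905 Bond=-65.8367
(2,0): Delta=0.5772 Bond=-27.2384
(2,1): Delta=0.9469 Bond=-60.1667
(2,2): Delta=1.0000 Bond=-69.0913
(3,0): Delta=0.0000 Bond=0.0000
(3,1): Delta=0.7026 Bond=-38.7972
(3,2): Delta=1.0000 Bond=-69.7822
(3,3): Delta=1.0000 Bond=-69.7822
V0=133.5390

Risk-neutral probability p* = (R−d)/(u−d) = (1.01−0.62)/(1.17−0.62) = 0.7091.
Terminal values V(4,·): V(4,0)=0.0000, V(4,1)=0.0000, V(4,2)=34.7610, V(4,3)=128.1200, V(4,4)=304.2974
  t=3,j=0: stock 47.6656 → up 55.7688 (V=0.0000), down 29.5527 (V=0.0000). Price 0.0000; hedge Δ=0.0000, bond B=0.0000.
  t=3,j=1: stock 89.9496 → up 105.2410 (V=34.7610), down 55.7688 (V=0.0000). Price 24.4047; hedge Δ=0.7026, bond B=-38.7972.
  t=3,j=2: stock 169.7436 → up 198.6000 (V=128.1200), down 105.2410 (V=34.7610). Price 99.9614; hedge Δ=1.0000, bond B=-69.7822.
  t=3,j=3: stock 320.3226 → up 374.7774 (V=304.2974), down 198.6000 (V=128.1200). Price 250.5404; hedge Δ=1.0000, bond B=-69.7822.
  t=2,j=0: stock 76.8800 → up 89.9496 (V=24.4047), down 47.6656 (V=0.0000). Price 17.1338; hedge Δ=0.5772, bond B=-27.2384.
  t=2,j=1: stock 145.0800 → up 169.7436 (V=99.9614), down 89.9496 (V=24.4047). Price 77.2092; hedge Δ=0.9469, bond B=-60.1667.
  t=2,j=2: stock 273.7800 → up 320.3226 (V=250.5404), down 169.7436 (V=99.9614). Price 204.6887; hedge Δ=1.0000, bond B=-69.0913.
  t=1,j=0: stock 124.0000 → up 145.0800 (V=77.2092), down 76.8800 (V=17.1338). Price 59.1413; hedge Δ=0.8809, bond B=-50.0867.
  t=1,j=1: stock 234.0000 → up 273.7800 (V=204.6887), down 145.0800 (V=77.2092). Price 165.9443; hedge Δ=0.9905, bond B=-65.8367.
  t=0,j=0: stock 200.0000 → up 234.0000 (V=165.9443), down 124.0000 (V=59.1413). Price 133.5390; hedge Δ=0.9709, bond B=-60.6484.
Self-financing check: at every node Δ·S+B equals the discounted successor values.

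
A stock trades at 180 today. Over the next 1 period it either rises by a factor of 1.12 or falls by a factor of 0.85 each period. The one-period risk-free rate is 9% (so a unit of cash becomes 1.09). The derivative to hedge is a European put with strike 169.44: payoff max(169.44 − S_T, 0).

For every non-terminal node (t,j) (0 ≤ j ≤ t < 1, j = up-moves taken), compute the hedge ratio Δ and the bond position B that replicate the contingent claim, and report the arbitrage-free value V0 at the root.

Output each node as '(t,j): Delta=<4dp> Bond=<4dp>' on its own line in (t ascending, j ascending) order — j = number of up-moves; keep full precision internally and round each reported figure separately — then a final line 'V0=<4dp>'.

Since d<R<u, set p* = (R−d)/(u−d) = 0.8889; price each node as the discounted p*-expectation of its children.
Terminal values V(1,·): V(1,0)=16.4400, V(1,1)=0.0000
  t=0,j=0: stock 180.0000 → up 201.6000 (V=0.0000), down 153.0000 (V=16.4400). Price 1.6758; hedge Δ=-0.3383, bond B=62.5647.
Self-financing check: at every node Δ·S+B equals the discounted successor values.

(0,0): Delta=-0.3383 Bond=62.5647
V0=1.6758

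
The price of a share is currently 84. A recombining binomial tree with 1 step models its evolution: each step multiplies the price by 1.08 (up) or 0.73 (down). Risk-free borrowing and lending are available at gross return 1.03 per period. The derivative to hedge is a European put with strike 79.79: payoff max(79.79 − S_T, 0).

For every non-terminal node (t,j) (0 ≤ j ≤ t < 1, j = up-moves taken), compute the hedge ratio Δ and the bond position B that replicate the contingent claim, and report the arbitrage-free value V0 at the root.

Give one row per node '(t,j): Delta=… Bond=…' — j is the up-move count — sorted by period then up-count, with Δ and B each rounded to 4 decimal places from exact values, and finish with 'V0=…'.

No-arbitrage ⇒ martingale measure with p* = (R−d)/(u−d) = 0.8571.
Terminal values V(1,·): V(1,0)=18.4700, V(1,1)=0.0000
(0,0): S=84.0000. Δ = (V_up−V_dn)/(S_up−S_dn) = (0.0000−18.4700)/(90.7200−61.3200) = -0.6282. V = [p*·0.0000 + (1−p*)·18.4700]/1.03 = 2.5617. B = V − Δ·S = 55.3331.
Check: Δ(0,0)·S0 + B(0,0) = 2.5617 = V0.

(0,0): Delta=-0.6282 Bond=55.3331
V0=2.5617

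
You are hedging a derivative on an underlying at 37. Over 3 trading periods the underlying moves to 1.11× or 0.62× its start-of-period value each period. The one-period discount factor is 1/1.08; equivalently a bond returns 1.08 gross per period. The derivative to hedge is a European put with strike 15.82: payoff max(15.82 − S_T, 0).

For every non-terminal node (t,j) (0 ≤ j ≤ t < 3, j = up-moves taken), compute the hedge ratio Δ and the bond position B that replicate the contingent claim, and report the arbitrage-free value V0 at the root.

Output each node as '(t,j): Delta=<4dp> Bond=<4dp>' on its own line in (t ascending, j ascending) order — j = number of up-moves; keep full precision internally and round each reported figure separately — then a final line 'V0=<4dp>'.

Since d<R<u, set p* = (R−d)/(u−d) = 0.9388; price each node as the discounted p*-expectation of its children.
Terminal values V(3,·): V(3,0)=7.0019, V(3,1)=0.0327, V(3,2)=0.0000, V(3,3)=0.0000
Node (2,0) S=14.2228: V=(p*·0.0327+(1−p*)·7.0019)/1.08=0.4253; Δ=(0.0327−7.0019)/(15.7873−8.8181)=-1.0000; B=V−Δ·S=14.6481
Node (2,1) S=25.4634: V=(p*·0.0000+(1−p*)·0.0327)/1.08=0.0019; Δ=(0.0000−0.0327)/(28.2644−15.7873)=-0.0026; B=V−Δ·S=0.0686
Node (2,2) S=45.5877: V=(p*·0.0000+(1−p*)·0.0000)/1.08=0.0000; Δ=(0.0000−0.0000)/(50.6023−28.2644)=0.0000; B=V−Δ·S=0.0000
Node (1,0) S=22.9400: V=(p*·0.0019+(1−p*)·0.4253)/1.08=0.0257; Δ=(0.0019−0.4253)/(25.4634−14.2228)=-0.0377; B=V−Δ·S=0.8900
Node (1,1) S=41.0700: V=(p*·0.0000+(1−p*)·0.0019)/1.08=0.0001; Δ=(0.0000−0.0019)/(45.5877−25.4634)=-0.0001; B=V−Δ·S=0.0039
Node (0,0) S=37.0000: V=(p*·0.0001+(1−p*)·0.0257)/1.08=0.0015; Δ=(0.0001−0.0257)/(41.0700−22.9400)=-0.0014; B=V−Δ·S=0.0538
Each (Δ,B) replicates both successor values, so the strategy is self-financing and V0 is arbitrage-free.

(0,0): Delta=-0.0014 Bond=0.0538
(1,0): Delta=-0.0377 Bond=0.8900
(1,1): Delta=-0.0001 Bond=0.0039
(2,0): Delta=-1.0000 Bond=14.6481
(2,1): Delta=-0.0026 Bond=0.0686
(2,2): Delta=0.0000 Bond=0.0000
V0=0.0015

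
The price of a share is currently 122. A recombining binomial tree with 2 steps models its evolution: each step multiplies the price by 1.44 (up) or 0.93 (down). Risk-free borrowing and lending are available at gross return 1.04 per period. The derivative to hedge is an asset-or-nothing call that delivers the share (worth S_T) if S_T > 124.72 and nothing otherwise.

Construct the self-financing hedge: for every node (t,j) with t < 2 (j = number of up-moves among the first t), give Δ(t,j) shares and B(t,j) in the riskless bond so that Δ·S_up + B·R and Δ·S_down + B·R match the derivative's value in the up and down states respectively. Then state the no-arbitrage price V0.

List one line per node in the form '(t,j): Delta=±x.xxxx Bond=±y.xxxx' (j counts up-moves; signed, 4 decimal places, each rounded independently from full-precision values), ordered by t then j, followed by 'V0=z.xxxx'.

(0,0): Delta=2.2789 Bond=-216.0435
(1,0): Delta=2.8235 Bond=-286.4737
(1,1): Delta=1.0000 Bond=0.0000
V0=61.9879

Risk-neutral probability p* = (R−d)/(u−d) = (1.04−0.93)/(1.44−0.93) = 0.2157.
Terminal values V(2,·): V(2,0)=0.0000, V(2,1)=163.3824, V(2,2)=252.9792
  t=1,j=0: stock 113.4600 → up 163.3824 (V=163.3824), down 105.5178 (V=0.0000). Price 33.8840; hedge Δ=2.8235, bond B=-286.4737.
  t=1,j=1: stock 175.6800 → up 252.9792 (V=252.9792), down 163.3824 (V=163.3824). Price 175.6800; hedge Δ=1.0000, bond B=0.0000.
  t=0,j=0: stock 122.0000 → up 175.6800 (V=175.6800), down 113.4600 (V=33.8840). Price 61.9879; hedge Δ=2.2789, bond B=-216.0435.
Self-financing check: at every node Δ·S+B equals the discounted successor values.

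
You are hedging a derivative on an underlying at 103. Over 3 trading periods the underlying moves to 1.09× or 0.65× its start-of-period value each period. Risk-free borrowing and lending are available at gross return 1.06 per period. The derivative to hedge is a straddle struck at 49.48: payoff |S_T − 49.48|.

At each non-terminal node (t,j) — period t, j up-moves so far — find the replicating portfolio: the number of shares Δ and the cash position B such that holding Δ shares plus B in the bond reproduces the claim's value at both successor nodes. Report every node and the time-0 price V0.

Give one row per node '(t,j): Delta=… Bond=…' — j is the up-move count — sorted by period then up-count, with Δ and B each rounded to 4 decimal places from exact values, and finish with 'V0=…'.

(0,0): Delta=0.9863 Bond=-40.0767
(1,0): Delta=0.7943 Bond=-29.6255
(1,1): Delta=0.9947 Bond=-43.4219
(2,0): Delta=-1.0000 Bond=46.6792
(2,1): Delta=0.8726 Bond=-37.1164
(2,2): Delta=1.0000 Bond=-46.6792
V0=61.5116

Risk-neutral probability p* = (R−d)/(u−d) = (1.06−0.65)/(1.09−0.65) = 0.9318.
Terminal payoffs: V(3,0)=21.1936, V(3,1)=2.0459, V(3,2)=30.0633, V(3,3)=83.9080
Node (2,0) S=43.5175: V=(p*·2.0459+(1−p*)·21.1936)/1.06=3.1617; Δ=(2.0459−21.1936)/(47.4341−28.2864)=-1.0000; B=V−Δ·S=46.6792
Node (2,1) S=72.9755: V=(p*·30.0633+(1−p*)·2.0459)/1.06=26.5595; Δ=(30.0633−2.0459)/(79.5433−47.4341)=0.8726; B=V−Δ·S=-37.1164
Node (2,2) S=122.3743: V=(p*·83.9080+(1−p*)·30.0633)/1.06=75.6951; Δ=(83.9080−30.0633)/(133.3880−79.5433)=1.0000; B=V−Δ·S=-46.6792
Node (1,0) S=66.9500: V=(p*·26.5595+(1−p*)·3.1617)/1.06=23.5511; Δ=(26.5595−3.1617)/(72.9755−43.5175)=0.7943; B=V−Δ·S=-29.6255
Node (1,1) S=112.2700: V=(p*·75.6951+(1−p*)·26.5595)/1.06=68.2499; Δ=(75.6951−26.5595)/(122.3743−72.9755)=0.9947; B=V−Δ·S=-43.4219
Node (0,0) S=103.0000: V=(p*·68.2499+(1−p*)·23.5511)/1.06=61.5116; Δ=(68.2499−23.5511)/(112.2700−66.9500)=0.9863; B=V−Δ·S=-40.0767
Root portfolio cost Δ·103+B reproduces V0=61.5116.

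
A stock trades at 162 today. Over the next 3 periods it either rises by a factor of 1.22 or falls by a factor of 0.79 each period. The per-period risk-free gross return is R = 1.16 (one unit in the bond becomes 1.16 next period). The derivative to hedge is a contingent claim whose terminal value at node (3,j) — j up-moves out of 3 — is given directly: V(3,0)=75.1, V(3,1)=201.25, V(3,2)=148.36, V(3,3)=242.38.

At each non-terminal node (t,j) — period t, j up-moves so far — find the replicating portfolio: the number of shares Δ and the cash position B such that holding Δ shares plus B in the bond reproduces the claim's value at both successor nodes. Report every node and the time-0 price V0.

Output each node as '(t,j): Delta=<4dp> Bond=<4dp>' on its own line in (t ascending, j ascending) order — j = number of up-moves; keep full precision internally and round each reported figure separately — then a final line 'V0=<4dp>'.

No-arbitrage ⇒ martingale measure with p* = (R−d)/(u−d) = 0.8605.
Terminal values V(3,·): V(3,0)=75.1000, V(3,1)=201.2500, V(3,2)=148.3600, V(3,3)=242.3800
Node (2,0) S=101.1042: V=(p*·201.2500+(1−p*)·75.1000)/1.16=158.3170; Δ=(201.2500−75.1000)/(123.3471−79.8723)=2.9017; B=V−Δ·S=-135.0551
Node (2,1) S=156.1356: V=(p*·148.3600+(1−p*)·201.2500)/1.16=134.2586; Δ=(148.3600−201.2500)/(190.4854−123.3471)=-0.7878; B=V−Δ·S=257.2586
Node (2,2) S=241.1208: V=(p*·242.3800+(1−p*)·148.3600)/1.16=197.6387; Δ=(242.3800−148.3600)/(294.1674−190.4854)=0.9068; B=V−Δ·S=-21.0124
Node (1,0) S=127.9800: V=(p*·134.2586+(1−p*)·158.3170)/1.16=118.6341; Δ=(134.2586−158.3170)/(156.1356−101.1042)=-0.4372; B=V−Δ·S=174.5838
Node (1,1) S=197.6400: V=(p*·197.6387+(1−p*)·134.2586)/1.16=162.7543; Δ=(197.6387−134.2586)/(241.1208−156.1356)=0.7458; B=V−Δ·S=15.3587
Node (0,0) S=162.0000: V=(p*·162.7543+(1−p*)·118.6341)/1.16=134.9983; Δ=(162.7543−118.6341)/(197.6400−127.9800)=0.6334; B=V−Δ·S=32.3932
The time-0 hedge costs 134.9983, which is the no-arbitrage price.

(0,0): Delta=0.6334 Bond=32.3932
(1,0): Delta=-0.4372 Bond=174.5838
(1,1): Delta=0.7458 Bond=15.3587
(2,0): Delta=2.9017 Bond=-135.0551
(2,1): Delta=-0.7878 Bond=257.2586
(2,2): Delta=0.9068 Bond=-21.0124
V0=134.9983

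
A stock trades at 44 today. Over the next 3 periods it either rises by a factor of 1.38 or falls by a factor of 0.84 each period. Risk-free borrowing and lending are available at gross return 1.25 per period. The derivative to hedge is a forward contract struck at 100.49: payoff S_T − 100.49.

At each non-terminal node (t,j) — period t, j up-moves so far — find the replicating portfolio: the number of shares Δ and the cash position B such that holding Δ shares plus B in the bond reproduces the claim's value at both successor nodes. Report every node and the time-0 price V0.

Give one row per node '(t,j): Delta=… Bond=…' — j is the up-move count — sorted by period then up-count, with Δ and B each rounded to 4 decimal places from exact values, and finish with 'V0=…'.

Since d<R<u, set p* = (R−d)/(u−d) = 0.7593; price each node as the discounted p*-expectation of its children.
At expiry t=3: V(3,0)=-74.4110, V(3,1)=-57.6460, V(3,2)=-30.1034, V(3,3)=15.1452
Node (2,0) S=31.0464: V=(p*·-57.6460+(1−p*)·-74.4110)/1.25=-49.3456; Δ=(-57.6460−-74.4110)/(42.8440−26.0790)=1.0000; B=V−Δ·S=-80.3920
Node (2,1) S=51.0048: V=(p*·-30.1034+(1−p*)·-57.6460)/1.25=-29.3872; Δ=(-30.1034−-57.6460)/(70.3866−42.8440)=1.0000; B=V−Δ·S=-80.3920
Node (2,2) S=83.7936: V=(p*·15.1452+(1−p*)·-30.1034)/1.25=3.4016; Δ=(15.1452−-30.1034)/(115.6352−70.3866)=1.0000; B=V−Δ·S=-80.3920
Node (1,0) S=36.9600: V=(p*·-29.3872+(1−p*)·-49.3456)/1.25=-27.3536; Δ=(-29.3872−-49.3456)/(51.0048−31.0464)=1.0000; B=V−Δ·S=-64.3136
Node (1,1) S=60.7200: V=(p*·3.4016+(1−p*)·-29.3872)/1.25=-3.5936; Δ=(3.4016−-29.3872)/(83.7936−51.0048)=1.0000; B=V−Δ·S=-64.3136
Node (0,0) S=44.0000: V=(p*·-3.5936+(1−p*)·-27.3536)/1.25=-7.4509; Δ=(-3.5936−-27.3536)/(60.7200−36.9600)=1.0000; B=V−Δ·S=-51.4509
Root portfolio cost Δ·44+B reproduces V0=-7.4509.

(0,0): Delta=1.0000 Bond=-51.4509
(1,0): Delta=1.0000 Bond=-64.3136
(1,1): Delta=1.0000 Bond=-64.3136
(2,0): Delta=1.0000 Bond=-80.3920
(2,1): Delta=1.0000 Bond=-80.3920
(2,2): Delta=1.0000 Bond=-80.3920
V0=-7.4509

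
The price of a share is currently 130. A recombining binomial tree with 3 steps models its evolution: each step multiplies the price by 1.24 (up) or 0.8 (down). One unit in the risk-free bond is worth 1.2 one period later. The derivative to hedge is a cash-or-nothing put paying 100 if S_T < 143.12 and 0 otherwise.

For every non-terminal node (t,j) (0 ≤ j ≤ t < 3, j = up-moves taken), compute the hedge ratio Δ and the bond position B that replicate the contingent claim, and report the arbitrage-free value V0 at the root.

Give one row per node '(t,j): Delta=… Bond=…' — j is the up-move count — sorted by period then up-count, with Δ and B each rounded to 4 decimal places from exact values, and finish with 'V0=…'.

Risk-neutral probability p* = (R−d)/(u−d) = (1.2−0.8)/(1.24−0.8) = 0.9091.
Terminal payoffs: V(3,0)=100.0000, V(3,1)=100.0000, V(3,2)=0.0000, V(3,3)=0.0000
  t=2,j=0: stock 83.2000 → up 103.1680 (V=100.0000), down 66.5600 (V=100.0000). Price 83.3333; hedge Δ=0.0000, bond B=83.3333.
  t=2,j=1: stock 128.9600 → up 159.9104 (V=0.0000), down 103.1680 (V=100.0000). Price 7.5758; hedge Δ=-1.7624, bond B=234.8485.
  t=2,j=2: stock 199.8880 → up 247.8611 (V=0.0000), down 159.9104 (V=0.0000). Price 0.0000; hedge Δ=0.0000, bond B=0.0000.
  t=1,j=0: stock 104.0000 → up 128.9600 (V=7.5758), down 83.2000 (V=83.3333). Price 12.0523; hedge Δ=-1.6555, bond B=184.2287.
  t=1,j=1: stock 161.2000 → up 199.8880 (V=0.0000), down 128.9600 (V=7.5758). Price 0.5739; hedge Δ=-0.1068, bond B=17.7916.
  t=0,j=0: stock 130.0000 → up 161.2000 (V=0.5739), down 104.0000 (V=12.0523). Price 1.3478; hedge Δ=-0.2007, bond B=27.4352.
Check: Δ(0,0)·S0 + B(0,0) = 1.3478 = V0.

(0,0): Delta=-0.2007 Bond=27.4352
(1,0): Delta=-1.6555 Bond=184.2287
(1,1): Delta=-0.1068 Bond=17.7916
(2,0): Delta=0.0000 Bond=83.3333
(2,1): Delta=-1.7624 Bond=234.8485
(2,2): Delta=0.0000 Bond=0.0000
V0=1.3478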